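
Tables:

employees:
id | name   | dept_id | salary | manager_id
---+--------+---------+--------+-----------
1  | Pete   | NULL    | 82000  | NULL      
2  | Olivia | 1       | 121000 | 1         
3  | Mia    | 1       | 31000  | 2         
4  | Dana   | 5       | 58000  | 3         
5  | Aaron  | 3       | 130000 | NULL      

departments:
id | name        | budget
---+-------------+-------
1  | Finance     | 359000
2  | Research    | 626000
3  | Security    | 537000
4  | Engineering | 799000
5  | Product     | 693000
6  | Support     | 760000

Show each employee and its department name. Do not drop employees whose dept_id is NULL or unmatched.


LEFT JOIN keeps every row from employees (the left table); where dept_id has no match in departments, the department columns become NULL. Walk through each employee:
  - employee 1 (Pete): dept_id=NULL, no match -> kept with NULL
  - employee 2 (Olivia): dept_id=1 -> matches Finance
  - employee 3 (Mia): dept_id=1 -> matches Finance
  - employee 4 (Dana): dept_id=5 -> matches Product
  - employee 5 (Aaron): dept_id=3 -> matches Security
All 5 rows appear; 1 has NULL department.

SQL:
SELECT a.name, b.name AS department
FROM employees a
LEFT JOIN departments b ON a.dept_id = b.id

Result:
name   | department
-------+-----------
Pete   | NULL      
Olivia | Finance   
Mia    | Finance   
Dana   | Product   
Aaron  | Security  


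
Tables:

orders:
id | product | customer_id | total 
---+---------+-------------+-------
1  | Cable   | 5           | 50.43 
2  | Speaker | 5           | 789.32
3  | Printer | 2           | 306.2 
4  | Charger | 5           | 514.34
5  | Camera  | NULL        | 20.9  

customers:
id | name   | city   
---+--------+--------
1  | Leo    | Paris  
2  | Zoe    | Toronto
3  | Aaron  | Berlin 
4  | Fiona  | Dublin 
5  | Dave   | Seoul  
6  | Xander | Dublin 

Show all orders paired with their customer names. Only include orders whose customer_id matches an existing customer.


INNER JOIN keeps only orders rows whose customer_id matches an id in customers. Walk through each order:
  - order 1 (Cable): customer_id=5 -> matches Dave
  - order 2 (Speaker): customer_id=5 -> matches Dave
  - order 3 (Printer): customer_id=2 -> matches Zoe
  - order 4 (Charger): customer_id=5 -> matches Dave
  - order 5 (Camera): customer_id=NULL, no match -> dropped
So 1 of 5 rows is dropped.

SQL:
SELECT a.product, b.name AS customer
FROM orders a
INNER JOIN customers b ON a.customer_id = b.id

Result:
product | customer
--------+---------
Cable   | Dave    
Speaker | Dave    
Printer | Zoe     
Charger | Dave    


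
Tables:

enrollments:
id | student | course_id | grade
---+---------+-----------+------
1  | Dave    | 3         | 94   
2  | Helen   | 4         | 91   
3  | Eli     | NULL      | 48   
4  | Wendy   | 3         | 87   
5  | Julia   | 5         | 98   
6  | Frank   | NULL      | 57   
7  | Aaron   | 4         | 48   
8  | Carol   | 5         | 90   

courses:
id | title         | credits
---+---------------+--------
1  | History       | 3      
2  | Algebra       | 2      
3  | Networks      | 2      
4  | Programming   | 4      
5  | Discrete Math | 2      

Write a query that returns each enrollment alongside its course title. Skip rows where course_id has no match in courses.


INNER JOIN keeps only enrollments rows whose course_id matches an id in courses. Walk through each enrollment:
  - enrollment 1 (Dave): course_id=3 -> matches Networks
  - enrollment 2 (Helen): course_id=4 -> matches Programming
  - enrollment 3 (Eli): course_id=NULL, no match -> dropped
  - enrollment 4 (Wendy): course_id=3 -> matches Networks
  - enrollment 5 (Julia): course_id=5 -> matches Discrete Math
  - enrollment 6 (Frank): course_id=NULL, no match -> dropped
  - enrollment 7 (Aaron): course_id=4 -> matches Programming
  - enrollment 8 (Carol): course_id=5 -> matches Discrete Math
So 2 of 8 rows are dropped.

SQL:
SELECT a.student, b.title AS course
FROM enrollments a
INNER JOIN courses b ON a.course_id = b.id

Result:
student | course       
--------+--------------
Dave    | Networks     
Helen   | Programming  
Wendy   | Networks     
Julia   | Discrete Math
Aaron   | Programming  
Carol   | Discrete Math


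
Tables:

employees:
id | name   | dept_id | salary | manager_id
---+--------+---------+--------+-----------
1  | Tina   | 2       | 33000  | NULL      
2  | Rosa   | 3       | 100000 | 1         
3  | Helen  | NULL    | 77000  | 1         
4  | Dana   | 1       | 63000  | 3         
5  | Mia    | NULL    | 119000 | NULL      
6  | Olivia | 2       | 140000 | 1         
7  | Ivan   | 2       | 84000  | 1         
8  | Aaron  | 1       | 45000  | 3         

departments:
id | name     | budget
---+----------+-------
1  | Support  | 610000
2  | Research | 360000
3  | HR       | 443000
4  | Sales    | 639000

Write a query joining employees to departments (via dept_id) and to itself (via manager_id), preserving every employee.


Two LEFT JOINs from the same base table employees: one to departments via dept_id, one to employees itself via manager_id. Both are LEFT so every employee is preserved.
Match against departments:
  - employee 1 (Tina): dept_id=2 -> matches Research
  - employee 2 (Rosa): dept_id=3 -> matches HR
  - employee 3 (Helen): dept_id=NULL, no match -> kept with NULL
  - employee 4 (Dana): dept_id=1 -> matches Support
  - employee 5 (Mia): dept_id=NULL, no match -> kept with NULL
  - employee 6 (Olivia): dept_id=2 -> matches Research
  - employee 7 (Ivan): dept_id=2 -> matches Research
  - employee 8 (Aaron): dept_id=1 -> matches Support
Match against employees (self):
  - employee 1 (Tina): manager_id=NULL -> NULL
  - employee 2 (Rosa): manager_id=1 -> Tina
  - employee 3 (Helen): manager_id=1 -> Tina
  - employee 4 (Dana): manager_id=3 -> Helen
  - employee 5 (Mia): manager_id=NULL -> NULL
  - employee 6 (Olivia): manager_id=1 -> Tina
  - employee 7 (Ivan): manager_id=1 -> Tina
  - employee 8 (Aaron): manager_id=3 -> Helen

SQL:
SELECT a.name, b.name AS department, c.name AS manager
FROM employees a
LEFT JOIN departments b ON a.dept_id = b.id
LEFT JOIN employees c ON a.manager_id = c.id

Result:
name   | department | manager
-------+------------+--------
Tina   | Research   | NULL   
Rosa   | HR         | Tina   
Helen  | NULL       | Tina   
Dana   | Support    | Helen  
Mia    | NULL       | NULL   
Olivia | Research   | Tina   
Ivan   | Research   | Tina   
Aaron  | Support    | Helen  


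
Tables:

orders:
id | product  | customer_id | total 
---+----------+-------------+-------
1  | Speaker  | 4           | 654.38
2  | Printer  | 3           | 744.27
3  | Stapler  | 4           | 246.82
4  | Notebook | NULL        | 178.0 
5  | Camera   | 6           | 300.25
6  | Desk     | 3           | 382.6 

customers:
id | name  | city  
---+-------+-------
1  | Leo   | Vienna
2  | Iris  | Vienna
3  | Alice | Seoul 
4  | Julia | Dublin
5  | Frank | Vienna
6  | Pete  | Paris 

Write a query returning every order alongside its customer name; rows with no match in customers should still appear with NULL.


LEFT JOIN keeps every row from orders (the left table); where customer_id has no match in customers, the customer columns become NULL. Walk through each order:
  - order 1 (Speaker): customer_id=4 -> matches Julia
  - order 2 (Printer): customer_id=3 -> matches Alice
  - order 3 (Stapler): customer_id=4 -> matches Julia
  - order 4 (Notebook): customer_id=NULL, no match -> kept with NULL
  - order 5 (Camera): customer_id=6 -> matches Pete
  - order 6 (Desk): customer_id=3 -> matches Alice
All 6 rows appear; 1 has NULL customer.

SQL:
SELECT a.product, b.name AS customer
FROM orders a
LEFT JOIN customers b ON a.customer_id = b.id

Result:
product  | customer
---------+---------
Speaker  | Julia   
Printer  | Alice   
Stapler  | Julia   
Notebook | NULL    
Camera   | Pete    
Desk     | Alice   


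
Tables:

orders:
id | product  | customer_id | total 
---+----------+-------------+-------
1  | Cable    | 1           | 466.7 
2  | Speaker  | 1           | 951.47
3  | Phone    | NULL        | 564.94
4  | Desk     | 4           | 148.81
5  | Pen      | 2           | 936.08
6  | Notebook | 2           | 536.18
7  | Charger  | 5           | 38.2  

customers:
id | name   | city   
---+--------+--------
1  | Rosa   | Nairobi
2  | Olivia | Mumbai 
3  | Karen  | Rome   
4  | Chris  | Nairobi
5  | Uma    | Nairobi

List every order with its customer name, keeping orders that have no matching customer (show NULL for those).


LEFT JOIN keeps every row from orders (the left table); where customer_id has no match in customers, the customer columns become NULL. Walk through each order:
  - order 1 (Cable): customer_id=1 -> matches Rosa
  - order 2 (Speaker): customer_id=1 -> matches Rosa
  - order 3 (Phone): customer_id=NULL, no match -> kept with NULL
  - order 4 (Desk): customer_id=4 -> matches Chris
  - order 5 (Pen): customer_id=2 -> matches Olivia
  - order 6 (Notebook): customer_id=2 -> matches Olivia
  - order 7 (Charger): customer_id=5 -> matches Uma
All 7 rows appear; 1 has NULL customer.

SQL:
SELECT a.product, b.name AS customer
FROM orders a
LEFT JOIN customers b ON a.customer_id = b.id

Result:
product  | customer
---------+---------
Cable    | Rosa    
Speaker  | Rosa    
Phone    | NULL    
Desk     | Chris   
Pen      | Olivia  
Notebook | Olivia  
Charger  | Uma     


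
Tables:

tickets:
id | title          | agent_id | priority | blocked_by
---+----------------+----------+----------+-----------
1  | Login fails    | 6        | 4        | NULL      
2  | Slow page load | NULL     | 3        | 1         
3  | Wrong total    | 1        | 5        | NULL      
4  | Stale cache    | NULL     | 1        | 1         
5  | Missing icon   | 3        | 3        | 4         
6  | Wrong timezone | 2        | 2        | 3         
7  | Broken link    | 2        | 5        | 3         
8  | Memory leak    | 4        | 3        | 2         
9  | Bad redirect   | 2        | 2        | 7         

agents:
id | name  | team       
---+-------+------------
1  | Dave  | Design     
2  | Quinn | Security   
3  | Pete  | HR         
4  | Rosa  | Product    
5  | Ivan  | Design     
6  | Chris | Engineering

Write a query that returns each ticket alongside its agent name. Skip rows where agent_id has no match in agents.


INNER JOIN keeps only tickets rows whose agent_id matches an id in agents. Walk through each ticket:
  - ticket 1 (Login fails): agent_id=6 -> matches Chris
  - ticket 2 (Slow page load): agent_id=NULL, no match -> dropped
  - ticket 3 (Wrong total): agent_id=1 -> matches Dave
  - ticket 4 (Stale cache): agent_id=NULL, no match -> dropped
  - ticket 5 (Missing icon): agent_id=3 -> matches Pete
  - ticket 6 (Wrong timezone): agent_id=2 -> matches Quinn
  - ticket 7 (Broken link): agent_id=2 -> matches Quinn
  - ticket 8 (Memory leak): agent_id=4 -> matches Rosa
  - ticket 9 (Bad redirect): agent_id=2 -> matches Quinn
So 2 of 9 rows are dropped.

SQL:
SELECT a.title, b.name AS agent
FROM tickets a
INNER JOIN agents b ON a.agent_id = b.id

Result:
title          | agent
---------------+------
Login fails    | Chris
Wrong total    | Dave 
Missing icon   | Pete 
Wrong timezone | Quinn
Broken link    | Quinn
Memory leak    | Rosa 
Bad redirect   | Quinn


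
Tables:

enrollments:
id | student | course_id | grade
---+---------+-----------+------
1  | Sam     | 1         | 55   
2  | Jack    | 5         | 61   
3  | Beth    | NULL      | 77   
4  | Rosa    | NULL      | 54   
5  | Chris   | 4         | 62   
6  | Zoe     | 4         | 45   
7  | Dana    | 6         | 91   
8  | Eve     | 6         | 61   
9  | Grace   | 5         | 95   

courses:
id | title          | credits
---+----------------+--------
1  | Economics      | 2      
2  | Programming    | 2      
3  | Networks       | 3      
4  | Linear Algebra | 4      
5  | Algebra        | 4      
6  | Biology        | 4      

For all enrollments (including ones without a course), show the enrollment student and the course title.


LEFT JOIN keeps every row from enrollments (the left table); where course_id has no match in courses, the course columns become NULL. Walk through each enrollment:
  - enrollment 1 (Sam): course_id=1 -> matches Economics
  - enrollment 2 (Jack): course_id=5 -> matches Algebra
  - enrollment 3 (Beth): course_id=NULL, no match -> kept with NULL
  - enrollment 4 (Rosa): course_id=NULL, no match -> kept with NULL
  - enrollment 5 (Chris): course_id=4 -> matches Linear Algebra
  - enrollment 6 (Zoe): course_id=4 -> matches Linear Algebra
  - enrollment 7 (Dana): course_id=6 -> matches Biology
  - enrollment 8 (Eve): course_id=6 -> matches Biology
  - enrollment 9 (Grace): course_id=5 -> matches Algebra
All 9 rows appear; 2 have NULL course.

SQL:
SELECT a.student, b.title AS course
FROM enrollments a
LEFT JOIN courses b ON a.course_id = b.id

Result:
student | course        
--------+---------------
Sam     | Economics     
Jack    | Algebra       
Beth    | NULL          
Rosa    | NULL          
Chris   | Linear Algebra
Zoe     | Linear Algebra
Dana    | Biology       
Eve     | Biology       
Grace   | Algebra       


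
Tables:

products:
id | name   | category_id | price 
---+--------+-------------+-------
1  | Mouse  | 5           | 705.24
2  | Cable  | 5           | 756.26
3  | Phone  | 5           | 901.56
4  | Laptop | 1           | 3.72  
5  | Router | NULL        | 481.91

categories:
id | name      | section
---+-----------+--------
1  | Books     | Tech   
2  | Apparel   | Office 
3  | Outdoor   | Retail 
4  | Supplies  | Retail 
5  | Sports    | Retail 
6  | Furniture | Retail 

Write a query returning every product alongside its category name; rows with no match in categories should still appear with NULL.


LEFT JOIN keeps every row from products (the left table); where category_id has no match in categories, the category columns become NULL. Walk through each product:
  - product 1 (Mouse): category_id=5 -> matches Sports
  - product 2 (Cable): category_id=5 -> matches Sports
  - product 3 (Phone): category_id=5 -> matches Sports
  - product 4 (Laptop): category_id=1 -> matches Books
  - product 5 (Router): category_id=NULL, no match -> kept with NULL
All 5 rows appear; 1 has NULL category.

SQL:
SELECT a.name, b.name AS category
FROM products a
LEFT JOIN categories b ON a.category_id = b.id

Result:
name   | category
-------+---------
Mouse  | Sports  
Cable  | Sports  
Phone  | Sports  
Laptop | Books   
Router | NULL    


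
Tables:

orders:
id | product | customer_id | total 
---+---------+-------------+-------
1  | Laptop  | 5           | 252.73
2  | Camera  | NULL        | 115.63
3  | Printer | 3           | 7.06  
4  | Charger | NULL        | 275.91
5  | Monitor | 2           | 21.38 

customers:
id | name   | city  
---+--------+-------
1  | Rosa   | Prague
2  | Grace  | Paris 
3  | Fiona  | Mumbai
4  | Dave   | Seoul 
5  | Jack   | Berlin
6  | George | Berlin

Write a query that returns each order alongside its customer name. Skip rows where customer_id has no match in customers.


INNER JOIN keeps only orders rows whose customer_id matches an id in customers. Walk through each order:
  - order 1 (Laptop): customer_id=5 -> matches Jack
  - order 2 (Camera): customer_id=NULL, no match -> dropped
  - order 3 (Printer): customer_id=3 -> matches Fiona
  - order 4 (Charger): customer_id=NULL, no match -> dropped
  - order 5 (Monitor): customer_id=2 -> matches Grace
So 2 of 5 rows are dropped.

SQL:
SELECT a.product, b.name AS customer
FROM orders a
INNER JOIN customers b ON a.customer_id = b.id

Result:
product | customer
--------+---------
Laptop  | Jack    
Printer | Fiona   
Monitor | Grace   


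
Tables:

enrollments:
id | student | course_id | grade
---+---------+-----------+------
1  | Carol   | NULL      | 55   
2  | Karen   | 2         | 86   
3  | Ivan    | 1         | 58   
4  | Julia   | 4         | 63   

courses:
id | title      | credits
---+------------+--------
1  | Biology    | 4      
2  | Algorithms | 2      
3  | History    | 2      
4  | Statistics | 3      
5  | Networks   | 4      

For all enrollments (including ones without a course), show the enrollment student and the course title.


LEFT JOIN keeps every row from enrollments (the left table); where course_id has no match in courses, the course columns become NULL. Walk through each enrollment:
  - enrollment 1 (Carol): course_id=NULL, no match -> kept with NULL
  - enrollment 2 (Karen): course_id=2 -> matches Algorithms
  - enrollment 3 (Ivan): course_id=1 -> matches Biology
  - enrollment 4 (Julia): course_id=4 -> matches Statistics
All 4 rows appear; 1 has NULL course.

SQL:
SELECT a.student, b.title AS course
FROM enrollments a
LEFT JOIN courses b ON a.course_id = b.id

Result:
student | course    
--------+-----------
Carol   | NULL      
Karen   | Algorithms
Ivan    | Biology   
Julia   | Statistics


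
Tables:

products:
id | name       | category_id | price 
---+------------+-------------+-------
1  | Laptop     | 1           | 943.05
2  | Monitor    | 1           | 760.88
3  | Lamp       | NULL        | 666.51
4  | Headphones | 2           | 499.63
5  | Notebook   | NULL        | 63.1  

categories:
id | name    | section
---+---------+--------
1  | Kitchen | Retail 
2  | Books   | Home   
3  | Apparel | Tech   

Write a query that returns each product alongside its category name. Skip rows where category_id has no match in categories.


INNER JOIN keeps only products rows whose category_id matches an id in categories. Walk through each product:
  - product 1 (Laptop): category_id=1 -> matches Kitchen
  - product 2 (Monitor): category_id=1 -> matches Kitchen
  - product 3 (Lamp): category_id=NULL, no match -> dropped
  - product 4 (Headphones): category_id=2 -> matches Books
  - product 5 (Notebook): category_id=NULL, no match -> dropped
So 2 of 5 rows are dropped.

SQL:
SELECT a.name, b.name AS category
FROM products a
INNER JOIN categories b ON a.category_id = b.id

Result:
name       | category
-----------+---------
Laptop     | Kitchen 
Monitor    | Kitchen 
Headphones | Books   


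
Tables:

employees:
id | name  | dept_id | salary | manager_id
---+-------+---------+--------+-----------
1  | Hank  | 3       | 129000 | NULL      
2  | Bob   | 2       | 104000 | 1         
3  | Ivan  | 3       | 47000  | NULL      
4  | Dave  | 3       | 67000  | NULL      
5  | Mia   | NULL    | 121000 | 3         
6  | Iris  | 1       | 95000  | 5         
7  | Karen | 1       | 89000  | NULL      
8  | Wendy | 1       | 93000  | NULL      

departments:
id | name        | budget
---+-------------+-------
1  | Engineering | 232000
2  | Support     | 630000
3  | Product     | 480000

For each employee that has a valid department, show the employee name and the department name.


INNER JOIN keeps only employees rows whose dept_id matches an id in departments. Walk through each employee:
  - employee 1 (Hank): dept_id=3 -> matches Product
  - employee 2 (Bob): dept_id=2 -> matches Support
  - employee 3 (Ivan): dept_id=3 -> matches Product
  - employee 4 (Dave): dept_id=3 -> matches Product
  - employee 5 (Mia): dept_id=NULL, no match -> dropped
  - employee 6 (Iris): dept_id=1 -> matches Engineering
  - employee 7 (Karen): dept_id=1 -> matches Engineering
  - employee 8 (Wendy): dept_id=1 -> matches Engineering
So 1 of 8 rows is dropped.

SQL:
SELECT a.name, b.name AS department
FROM employees a
INNER JOIN departments b ON a.dept_id = b.id

Result:
name  | department 
------+------------
Hank  | Product    
Bob   | Support    
Ivan  | Product    
Dave  | Product    
Iris  | Engineering
Karen | Engineering
Wendy | Engineering


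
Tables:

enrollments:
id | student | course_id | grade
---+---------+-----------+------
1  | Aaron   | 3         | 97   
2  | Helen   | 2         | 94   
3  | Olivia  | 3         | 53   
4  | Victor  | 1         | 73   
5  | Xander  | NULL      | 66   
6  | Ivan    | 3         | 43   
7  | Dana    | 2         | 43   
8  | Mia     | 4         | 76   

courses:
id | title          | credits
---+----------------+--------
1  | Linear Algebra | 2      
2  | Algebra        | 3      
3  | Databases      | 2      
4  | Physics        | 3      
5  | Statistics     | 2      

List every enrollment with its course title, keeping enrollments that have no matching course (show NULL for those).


LEFT JOIN keeps every row from enrollments (the left table); where course_id has no match in courses, the course columns become NULL. Walk through each enrollment:
  - enrollment 1 (Aaron): course_id=3 -> matches Databases
  - enrollment 2 (Helen): course_id=2 -> matches Algebra
  - enrollment 3 (Olivia): course_id=3 -> matches Databases
  - enrollment 4 (Victor): course_id=1 -> matches Linear Algebra
  - enrollment 5 (Xander): course_id=NULL, no match -> kept with NULL
  - enrollment 6 (Ivan): course_id=3 -> matches Databases
  - enrollment 7 (Dana): course_id=2 -> matches Algebra
  - enrollment 8 (Mia): course_id=4 -> matches Physics
All 8 rows appear; 1 has NULL course.

SQL:
SELECT a.student, b.title AS course
FROM enrollments a
LEFT JOIN courses b ON a.course_id = b.id

Result:
student | course        
--------+---------------
Aaron   | Databases     
Helen   | Algebra       
Olivia  | Databases     
Victor  | Linear Algebra
Xander  | NULL          
Ivan    | Databases     
Dana    | Algebra       
Mia     | Physics       


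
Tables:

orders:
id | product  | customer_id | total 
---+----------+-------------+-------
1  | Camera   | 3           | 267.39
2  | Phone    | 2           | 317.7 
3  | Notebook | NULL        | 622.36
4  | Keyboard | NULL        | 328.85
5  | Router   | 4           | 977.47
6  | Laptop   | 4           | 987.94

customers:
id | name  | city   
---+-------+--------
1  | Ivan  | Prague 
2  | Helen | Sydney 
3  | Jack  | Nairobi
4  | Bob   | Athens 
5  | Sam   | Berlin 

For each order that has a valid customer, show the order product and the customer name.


INNER JOIN keeps only orders rows whose customer_id matches an id in customers. Walk through each order:
  - order 1 (Camera): customer_id=3 -> matches Jack
  - order 2 (Phone): customer_id=2 -> matches Helen
  - order 3 (Notebook): customer_id=NULL, no match -> dropped
  - order 4 (Keyboard): customer_id=NULL, no match -> dropped
  - order 5 (Router): customer_id=4 -> matches Bob
  - order 6 (Laptop): customer_id=4 -> matches Bob
So 2 of 6 rows are dropped.

SQL:
SELECT a.product, b.name AS customer
FROM orders a
INNER JOIN customers b ON a.customer_id = b.id

Result:
product | customer
--------+---------
Camera  | Jack    
Phone   | Helen   
Router  | Bob     
Laptop  | Bob     


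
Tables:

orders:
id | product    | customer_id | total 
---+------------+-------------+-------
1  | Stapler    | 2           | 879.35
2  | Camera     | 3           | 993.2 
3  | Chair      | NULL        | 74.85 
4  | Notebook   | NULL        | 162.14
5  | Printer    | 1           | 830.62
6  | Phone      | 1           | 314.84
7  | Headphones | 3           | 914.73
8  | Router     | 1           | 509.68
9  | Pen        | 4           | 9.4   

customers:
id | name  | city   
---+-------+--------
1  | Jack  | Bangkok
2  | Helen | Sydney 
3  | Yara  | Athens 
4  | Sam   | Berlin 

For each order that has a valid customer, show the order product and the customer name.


INNER JOIN keeps only orders rows whose customer_id matches an id in customers. Walk through each order:
  - order 1 (Stapler): customer_id=2 -> matches Helen
  - order 2 (Camera): customer_id=3 -> matches Yara
  - order 3 (Chair): customer_id=NULL, no match -> dropped
  - order 4 (Notebook): customer_id=NULL, no match -> dropped
  - order 5 (Printer): customer_id=1 -> matches Jack
  - order 6 (Phone): customer_id=1 -> matches Jack
  - order 7 (Headphones): customer_id=3 -> matches Yara
  - order 8 (Router): customer_id=1 -> matches Jack
  - order 9 (Pen): customer_id=4 -> matches Sam
So 2 of 9 rows are dropped.

SQL:
SELECT a.product, b.name AS customer
FROM orders a
INNER JOIN customers b ON a.customer_id = b.id

Result:
product    | customer
-----------+---------
Stapler    | Helen   
Camera     | Yara    
Printer    | Jack    
Phone      | Jack    
Headphones | Yara    
Router     | Jack    
Pen        | Sam     


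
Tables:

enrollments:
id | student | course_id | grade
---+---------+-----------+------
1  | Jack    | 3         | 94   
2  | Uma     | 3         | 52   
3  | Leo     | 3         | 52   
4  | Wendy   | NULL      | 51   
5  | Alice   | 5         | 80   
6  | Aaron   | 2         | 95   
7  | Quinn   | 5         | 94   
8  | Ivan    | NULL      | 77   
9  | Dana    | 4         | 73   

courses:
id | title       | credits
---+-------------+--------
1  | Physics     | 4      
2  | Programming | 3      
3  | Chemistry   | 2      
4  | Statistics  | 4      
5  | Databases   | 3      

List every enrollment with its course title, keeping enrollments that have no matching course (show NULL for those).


LEFT JOIN keeps every row from enrollments (the left table); where course_id has no match in courses, the course columns become NULL. Walk through each enrollment:
  - enrollment 1 (Jack): course_id=3 -> matches Chemistry
  - enrollment 2 (Uma): course_id=3 -> matches Chemistry
  - enrollment 3 (Leo): course_id=3 -> matches Chemistry
  - enrollment 4 (Wendy): course_id=NULL, no match -> kept with NULL
  - enrollment 5 (Alice): course_id=5 -> matches Databases
  - enrollment 6 (Aaron): course_id=2 -> matches Programming
  - enrollment 7 (Quinn): course_id=5 -> matches Databases
  - enrollment 8 (Ivan): course_id=NULL, no match -> kept with NULL
  - enrollment 9 (Dana): course_id=4 -> matches Statistics
All 9 rows appear; 2 have NULL course.

SQL:
SELECT a.student, b.title AS course
FROM enrollments a
LEFT JOIN courses b ON a.course_id = b.id

Result:
student | course     
--------+------------
Jack    | Chemistry  
Uma     | Chemistry  
Leo     | Chemistry  
Wendy   | NULL       
Alice   | Databases  
Aaron   | Programming
Quinn   | Databases  
Ivan    | NULL       
Dana    | Statistics 


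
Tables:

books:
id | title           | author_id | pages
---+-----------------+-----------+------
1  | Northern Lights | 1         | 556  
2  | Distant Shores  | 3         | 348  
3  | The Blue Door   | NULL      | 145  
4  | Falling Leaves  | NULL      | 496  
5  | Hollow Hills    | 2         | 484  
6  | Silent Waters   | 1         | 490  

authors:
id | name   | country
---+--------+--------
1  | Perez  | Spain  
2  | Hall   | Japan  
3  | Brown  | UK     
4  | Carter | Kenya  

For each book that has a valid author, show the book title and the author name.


INNER JOIN keeps only books rows whose author_id matches an id in authors. Walk through each book:
  - book 1 (Northern Lights): author_id=1 -> matches Perez
  - book 2 (Distant Shores): author_id=3 -> matches Brown
  - book 3 (The Blue Door): author_id=NULL, no match -> dropped
  - book 4 (Falling Leaves): author_id=NULL, no match -> dropped
  - book 5 (Hollow Hills): author_id=2 -> matches Hall
  - book 6 (Silent Waters): author_id=1 -> matches Perez
So 2 of 6 rows are dropped.

SQL:
SELECT a.title, b.name AS author
FROM books a
INNER JOIN authors b ON a.author_id = b.id

Result:
title           | author
----------------+-------
Northern Lights | Perez 
Distant Shores  | Brown 
Hollow Hills    | Hall  
Silent Waters   | Perez 


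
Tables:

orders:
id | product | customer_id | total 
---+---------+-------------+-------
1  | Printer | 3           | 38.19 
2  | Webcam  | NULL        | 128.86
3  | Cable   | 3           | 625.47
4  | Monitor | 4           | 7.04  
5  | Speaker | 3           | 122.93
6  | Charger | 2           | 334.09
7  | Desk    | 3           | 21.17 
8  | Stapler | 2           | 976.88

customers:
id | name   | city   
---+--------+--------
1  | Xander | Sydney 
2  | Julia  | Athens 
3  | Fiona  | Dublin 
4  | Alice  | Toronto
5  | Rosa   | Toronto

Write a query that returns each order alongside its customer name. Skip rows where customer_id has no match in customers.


INNER JOIN keeps only orders rows whose customer_id matches an id in customers. Walk through each order:
  - order 1 (Printer): customer_id=3 -> matches Fiona
  - order 2 (Webcam): customer_id=NULL, no match -> dropped
  - order 3 (Cable): customer_id=3 -> matches Fiona
  - order 4 (Monitor): customer_id=4 -> matches Alice
  - order 5 (Speaker): customer_id=3 -> matches Fiona
  - order 6 (Charger): customer_id=2 -> matches Julia
  - order 7 (Desk): customer_id=3 -> matches Fiona
  - order 8 (Stapler): customer_id=2 -> matches Julia
So 1 of 8 rows is dropped.

SQL:
SELECT a.product, b.name AS customer
FROM orders a
INNER JOIN customers b ON a.customer_id = b.id

Result:
product | customer
--------+---------
Printer | Fiona   
Cable   | Fiona   
Monitor | Alice   
Speaker | Fiona   
Charger | Julia   
Desk    | Fiona   
Stapler | Julia   


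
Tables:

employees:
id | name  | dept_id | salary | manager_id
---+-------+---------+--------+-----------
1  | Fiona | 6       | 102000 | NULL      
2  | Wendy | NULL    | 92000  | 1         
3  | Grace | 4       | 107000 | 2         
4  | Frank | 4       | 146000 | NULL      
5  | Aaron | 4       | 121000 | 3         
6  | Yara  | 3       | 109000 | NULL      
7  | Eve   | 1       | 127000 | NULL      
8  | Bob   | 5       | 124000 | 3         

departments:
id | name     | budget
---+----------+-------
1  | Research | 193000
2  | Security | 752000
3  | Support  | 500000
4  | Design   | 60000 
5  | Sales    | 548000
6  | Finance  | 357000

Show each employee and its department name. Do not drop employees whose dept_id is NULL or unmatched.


LEFT JOIN keeps every row from employees (the left table); where dept_id has no match in departments, the department columns become NULL. Walk through each employee:
  - employee 1 (Fiona): dept_id=6 -> matches Finance
  - employee 2 (Wendy): dept_id=NULL, no match -> kept with NULL
  - employee 3 (Grace): dept_id=4 -> matches Design
  - employee 4 (Frank): dept_id=4 -> matches Design
  - employee 5 (Aaron): dept_id=4 -> matches Design
  - employee 6 (Yara): dept_id=3 -> matches Support
  - employee 7 (Eve): dept_id=1 -> matches Research
  - employee 8 (Bob): dept_id=5 -> matches Sales
All 8 rows appear; 1 has NULL department.

SQL:
SELECT a.name, b.name AS department
FROM employees a
LEFT JOIN departments b ON a.dept_id = b.id

Result:
name  | department
------+-----------
Fiona | Finance   
Wendy | NULL      
Grace | Design    
Frank | Design    
Aaron | Design    
Yara  | Support   
Eve   | Research  
Bob   | Sales     


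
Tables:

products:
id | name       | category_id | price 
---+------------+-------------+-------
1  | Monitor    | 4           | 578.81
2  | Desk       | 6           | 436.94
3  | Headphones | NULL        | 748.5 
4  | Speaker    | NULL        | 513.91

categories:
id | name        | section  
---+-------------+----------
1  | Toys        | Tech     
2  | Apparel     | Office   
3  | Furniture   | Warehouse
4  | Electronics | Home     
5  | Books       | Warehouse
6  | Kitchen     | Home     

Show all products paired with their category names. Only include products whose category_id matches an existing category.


INNER JOIN keeps only products rows whose category_id matches an id in categories. Walk through each product:
  - product 1 (Monitor): category_id=4 -> matches Electronics
  - product 2 (Desk): category_id=6 -> matches Kitchen
  - product 3 (Headphones): category_id=NULL, no match -> dropped
  - product 4 (Speaker): category_id=NULL, no match -> dropped
So 2 of 4 rows are dropped.

SQL:
SELECT a.name, b.name AS category
FROM products a
INNER JOIN categories b ON a.category_id = b.id

Result:
name    | category   
--------+------------
Monitor | Electronics
Desk    | Kitchen    


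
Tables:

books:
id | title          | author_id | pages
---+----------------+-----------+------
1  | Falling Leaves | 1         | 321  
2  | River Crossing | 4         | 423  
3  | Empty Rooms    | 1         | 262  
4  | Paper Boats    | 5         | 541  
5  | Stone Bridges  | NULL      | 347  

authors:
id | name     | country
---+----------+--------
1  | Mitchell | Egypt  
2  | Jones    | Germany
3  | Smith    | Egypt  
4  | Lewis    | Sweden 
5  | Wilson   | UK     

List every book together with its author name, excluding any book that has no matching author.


INNER JOIN keeps only books rows whose author_id matches an id in authors. Walk through each book:
  - book 1 (Falling Leaves): author_id=1 -> matches Mitchell
  - book 2 (River Crossing): author_id=4 -> matches Lewis
  - book 3 (Empty Rooms): author_id=1 -> matches Mitchell
  - book 4 (Paper Boats): author_id=5 -> matches Wilson
  - book 5 (Stone Bridges): author_id=NULL, no match -> dropped
So 1 of 5 rows is dropped.

SQL:
SELECT a.title, b.name AS author
FROM books a
INNER JOIN authors b ON a.author_id = b.id

Result:
title          | author  
---------------+---------
Falling Leaves | Mitchell
River Crossing | Lewis   
Empty Rooms    | Mitchell
Paper Boats    | Wilson  


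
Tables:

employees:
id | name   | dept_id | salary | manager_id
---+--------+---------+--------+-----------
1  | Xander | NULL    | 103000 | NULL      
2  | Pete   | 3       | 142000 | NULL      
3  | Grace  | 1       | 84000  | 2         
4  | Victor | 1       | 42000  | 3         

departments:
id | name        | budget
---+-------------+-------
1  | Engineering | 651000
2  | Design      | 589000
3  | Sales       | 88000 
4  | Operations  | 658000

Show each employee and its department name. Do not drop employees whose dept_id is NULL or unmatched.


LEFT JOIN keeps every row from employees (the left table); where dept_id has no match in departments, the department columns become NULL. Walk through each employee:
  - employee 1 (Xander): dept_id=NULL, no match -> kept with NULL
  - employee 2 (Pete): dept_id=3 -> matches Sales
  - employee 3 (Grace): dept_id=1 -> matches Engineering
  - employee 4 (Victor): dept_id=1 -> matches Engineering
All 4 rows appear; 1 has NULL department.

SQL:
SELECT a.name, b.name AS department
FROM employees a
LEFT JOIN departments b ON a.dept_id = b.id

Result:
name   | department 
-------+------------
Xander | NULL       
Pete   | Sales      
Grace  | Engineering
Victor | Engineering


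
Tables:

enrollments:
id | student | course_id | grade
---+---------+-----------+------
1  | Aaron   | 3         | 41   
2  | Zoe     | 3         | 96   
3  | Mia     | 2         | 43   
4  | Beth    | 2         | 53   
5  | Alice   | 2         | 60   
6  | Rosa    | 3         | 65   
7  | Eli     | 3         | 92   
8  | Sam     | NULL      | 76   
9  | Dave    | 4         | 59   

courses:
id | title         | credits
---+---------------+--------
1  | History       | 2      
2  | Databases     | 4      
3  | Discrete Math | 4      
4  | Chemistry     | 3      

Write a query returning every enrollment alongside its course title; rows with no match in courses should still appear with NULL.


LEFT JOIN keeps every row from enrollments (the left table); where course_id has no match in courses, the course columns become NULL. Walk through each enrollment:
  - enrollment 1 (Aaron): course_id=3 -> matches Discrete Math
  - enrollment 2 (Zoe): course_id=3 -> matches Discrete Math
  - enrollment 3 (Mia): course_id=2 -> matches Databases
  - enrollment 4 (Beth): course_id=2 -> matches Databases
  - enrollment 5 (Alice): course_id=2 -> matches Databases
  - enrollment 6 (Rosa): course_id=3 -> matches Discrete Math
  - enrollment 7 (Eli): course_id=3 -> matches Discrete Math
  - enrollment 8 (Sam): course_id=NULL, no match -> kept with NULL
  - enrollment 9 (Dave): course_id=4 -> matches Chemistry
All 9 rows appear; 1 has NULL course.

SQL:
SELECT a.student, b.title AS course
FROM enrollments a
LEFT JOIN courses b ON a.course_id = b.id

Result:
student | course       
--------+--------------
Aaron   | Discrete Math
Zoe     | Discrete Math
Mia     | Databases    
Beth    | Databases    
Alice   | Databases    
Rosa    | Discrete Math
Eli     | Discrete Math
Sam     | NULL         
Dave    | Chemistry    


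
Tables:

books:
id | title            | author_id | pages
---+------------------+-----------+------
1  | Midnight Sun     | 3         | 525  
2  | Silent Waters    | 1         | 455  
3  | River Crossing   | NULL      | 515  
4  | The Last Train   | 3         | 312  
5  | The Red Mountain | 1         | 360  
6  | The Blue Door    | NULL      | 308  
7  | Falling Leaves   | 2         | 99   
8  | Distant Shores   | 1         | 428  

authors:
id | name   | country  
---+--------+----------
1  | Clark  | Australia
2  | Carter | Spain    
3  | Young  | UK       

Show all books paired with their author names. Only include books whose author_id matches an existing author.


INNER JOIN keeps only books rows whose author_id matches an id in authors. Walk through each book:
  - book 1 (Midnight Sun): author_id=3 -> matches Young
  - book 2 (Silent Waters): author_id=1 -> matches Clark
  - book 3 (River Crossing): author_id=NULL, no match -> dropped
  - book 4 (The Last Train): author_id=3 -> matches Young
  - book 5 (The Red Mountain): author_id=1 -> matches Clark
  - book 6 (The Blue Door): author_id=NULL, no match -> dropped
  - book 7 (Falling Leaves): author_id=2 -> matches Carter
  - book 8 (Distant Shores): author_id=1 -> matches Clark
So 2 of 8 rows are dropped.

SQL:
SELECT a.title, b.name AS author
FROM books a
INNER JOIN authors b ON a.author_id = b.id

Result:
title            | author
-----------------+-------
Midnight Sun     | Young 
Silent Waters    | Clark 
The Last Train   | Young 
The Red Mountain | Clark 
Falling Leaves   | Carter
Distant Shores   | Clark 


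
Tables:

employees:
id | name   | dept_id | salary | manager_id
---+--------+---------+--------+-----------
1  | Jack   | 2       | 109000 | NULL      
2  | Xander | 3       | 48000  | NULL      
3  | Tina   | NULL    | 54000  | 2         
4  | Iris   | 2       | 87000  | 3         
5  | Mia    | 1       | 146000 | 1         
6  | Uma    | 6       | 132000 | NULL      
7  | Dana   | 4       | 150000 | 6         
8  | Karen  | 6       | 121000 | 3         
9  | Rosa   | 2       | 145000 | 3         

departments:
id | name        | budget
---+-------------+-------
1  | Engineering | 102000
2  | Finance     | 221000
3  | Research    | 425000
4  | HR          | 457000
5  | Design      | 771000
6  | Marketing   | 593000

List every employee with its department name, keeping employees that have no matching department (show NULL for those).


LEFT JOIN keeps every row from employees (the left table); where dept_id has no match in departments, the department columns become NULL. Walk through each employee:
  - employee 1 (Jack): dept_id=2 -> matches Finance
  - employee 2 (Xander): dept_id=3 -> matches Research
  - employee 3 (Tina): dept_id=NULL, no match -> kept with NULL
  - employee 4 (Iris): dept_id=2 -> matches Finance
  - employee 5 (Mia): dept_id=1 -> matches Engineering
  - employee 6 (Uma): dept_id=6 -> matches Marketing
  - employee 7 (Dana): dept_id=4 -> matches HR
  - employee 8 (Karen): dept_id=6 -> matches Marketing
  - employee 9 (Rosa): dept_id=2 -> matches Finance
All 9 rows appear; 1 has NULL department.

SQL:
SELECT a.name, b.name AS department
FROM employees a
LEFT JOIN departments b ON a.dept_id = b.id

Result:
name   | department 
-------+------------
Jack   | Finance    
Xander | Research   
Tina   | NULL       
Iris   | Finance    
Mia    | Engineering
Uma    | Marketing  
Dana   | HR         
Karen  | Marketing  
Rosa   | Finance    


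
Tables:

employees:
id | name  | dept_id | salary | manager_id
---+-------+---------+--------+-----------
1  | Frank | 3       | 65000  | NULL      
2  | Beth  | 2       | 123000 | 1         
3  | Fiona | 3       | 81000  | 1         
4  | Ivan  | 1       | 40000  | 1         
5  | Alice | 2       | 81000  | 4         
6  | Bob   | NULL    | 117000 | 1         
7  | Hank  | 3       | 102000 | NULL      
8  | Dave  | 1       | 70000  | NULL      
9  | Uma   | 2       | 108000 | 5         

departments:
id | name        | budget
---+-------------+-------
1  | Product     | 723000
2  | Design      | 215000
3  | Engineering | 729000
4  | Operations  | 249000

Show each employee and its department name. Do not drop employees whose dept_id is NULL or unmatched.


LEFT JOIN keeps every row from employees (the left table); where dept_id has no match in departments, the department columns become NULL. Walk through each employee:
  - employee 1 (Frank): dept_id=3 -> matches Engineering
  - employee 2 (Beth): dept_id=2 -> matches Design
  - employee 3 (Fiona): dept_id=3 -> matches Engineering
  - employee 4 (Ivan): dept_id=1 -> matches Product
  - employee 5 (Alice): dept_id=2 -> matches Design
  - employee 6 (Bob): dept_id=NULL, no match -> kept with NULL
  - employee 7 (Hank): dept_id=3 -> matches Engineering
  - employee 8 (Dave): dept_id=1 -> matches Product
  - employee 9 (Uma): dept_id=2 -> matches Design
All 9 rows appear; 1 has NULL department.

SQL:
SELECT a.name, b.name AS department
FROM employees a
LEFT JOIN departments b ON a.dept_id = b.id

Result:
name  | department 
------+------------
Frank | Engineering
Beth  | Design     
Fiona | Engineering
Ivan  | Product    
Alice | Design     
Bob   | NULL       
Hank  | Engineering
Dave  | Product    
Uma   | Design     
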